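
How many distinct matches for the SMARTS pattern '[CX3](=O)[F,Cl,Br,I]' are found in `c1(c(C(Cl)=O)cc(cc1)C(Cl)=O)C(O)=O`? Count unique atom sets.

[CX3](=O)[F,Cl,Br,I] is the SMARTS for an acyl halide: a carbonyl carbon bonded to a halogen.
The molecule carries 2 separate instances of an acyl chloride (-C(=O)Cl) meeting every constraint; each maps to a distinct set of atoms, giving 2 matches.

2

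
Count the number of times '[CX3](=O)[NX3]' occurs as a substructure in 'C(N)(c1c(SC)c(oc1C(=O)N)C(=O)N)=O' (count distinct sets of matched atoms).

3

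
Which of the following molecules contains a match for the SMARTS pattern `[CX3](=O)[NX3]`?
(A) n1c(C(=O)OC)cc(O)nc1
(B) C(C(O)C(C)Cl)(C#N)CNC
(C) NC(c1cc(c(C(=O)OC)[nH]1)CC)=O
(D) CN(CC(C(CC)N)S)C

[CX3](=O)[NX3] describes a carbonyl carbon bonded to a trivalent nitrogen (an amide).
(A) has a methyl-ester group (-C(=O)OCH3) but the carbonyl is bonded to O, not to an NX3 nitrogen.
(B) has a nitrile (-C#N) but the nitrile N is NX1 (triple-bonded), not NX3.
(C) contains a primary amide (-C(=O)NH2), which satisfies every atom and bond constraint.
(D) has a primary amino group (-NH2) but the -NH2 is not attached to a carbonyl carbon.
So the answer is (C).

C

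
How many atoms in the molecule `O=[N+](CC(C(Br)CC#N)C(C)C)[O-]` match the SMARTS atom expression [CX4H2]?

2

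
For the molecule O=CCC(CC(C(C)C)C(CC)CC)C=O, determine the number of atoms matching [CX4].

12

Check the 16 heavy atoms by environment: 12× C (X4) → match; 2× C (X3) → no; 2× O (X1) → no.
That gives 12 matching atoms.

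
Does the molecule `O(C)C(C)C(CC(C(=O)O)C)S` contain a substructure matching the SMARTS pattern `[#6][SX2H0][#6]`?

No

The pattern [#6][SX2H0][#6] describes an aliphatic sulfur bridging two carbons with no H on the sulfur — a thioether.
The closest candidate here is a methoxy ether (-OCH3), but the bridging atom is O, not S. No other fragment satisfies the full query, so there is no match.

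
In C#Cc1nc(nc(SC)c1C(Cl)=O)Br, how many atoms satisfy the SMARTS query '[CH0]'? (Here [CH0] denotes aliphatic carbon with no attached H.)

Check the 14 heavy atoms by environment: 2× n (aromatic, H0) → no; 4× c (aromatic, H0) → no; 1× S (H0) → no; 1× C (H3) → no; 2× C (H0) → match; 1× O (H0) → no; 1× Cl (H0) → no; 1× Br (H0) → no; 1× C (H1) → no.
That gives 2 matching atoms.

2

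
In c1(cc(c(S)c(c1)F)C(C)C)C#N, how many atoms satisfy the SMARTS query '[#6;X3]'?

Check the 13 heavy atoms by environment: 6× c (aromatic, X3) → match; 3× C (X4) → no; 1× F (X1) → no; 1× S (X2) → no; 1× C (X2) → no; 1× N (X1) → no.
That gives 6 matching atoms.

6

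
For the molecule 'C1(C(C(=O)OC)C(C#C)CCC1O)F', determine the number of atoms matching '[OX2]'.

The query [OX2] means: aliphatic oxygen with two total connections — ether, hydroxyl, or ester single-bond O.
Check the 14 heavy atoms by environment: 7× C (X4) → no; 2× C (X2) → no; 1× F (X1) → no; 2× O (X2) → match; 1× C (X3) → no; 1× O (X1) → no.
That gives 2 matching atoms.

2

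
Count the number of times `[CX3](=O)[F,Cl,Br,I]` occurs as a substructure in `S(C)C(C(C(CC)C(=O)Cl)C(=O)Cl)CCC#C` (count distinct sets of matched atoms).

2

[CX3](=O)[F,Cl,Br,I] is the SMARTS for an acyl halide: a carbonyl carbon bonded to a halogen.
The molecule carries 2 separate instances of an acyl chloride (-C(=O)Cl) meeting every constraint; each maps to a distinct set of atoms, giving 2 matches.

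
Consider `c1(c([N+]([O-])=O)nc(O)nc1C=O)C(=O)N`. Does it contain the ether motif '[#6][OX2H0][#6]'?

No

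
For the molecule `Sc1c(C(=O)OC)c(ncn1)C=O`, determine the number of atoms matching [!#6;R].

Check the 13 heavy atoms by environment: 2× n (aromatic, in 6-ring) → match; 4× c (aromatic, in 6-ring) → no; 3× C (acyclic) → no; 3× O (acyclic) → no; 1× S (acyclic) → no.
That gives 2 matching atoms.

2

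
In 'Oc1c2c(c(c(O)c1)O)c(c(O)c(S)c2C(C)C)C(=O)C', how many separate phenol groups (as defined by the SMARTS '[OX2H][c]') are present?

4

[OX2H][c] is the SMARTS for a phenol: a hydroxyl oxygen attached to an aromatic carbon.
The molecule carries 4 separate instances of a hydroxyl group (-OH) meeting every constraint; each maps to a distinct set of atoms, giving 4 matches.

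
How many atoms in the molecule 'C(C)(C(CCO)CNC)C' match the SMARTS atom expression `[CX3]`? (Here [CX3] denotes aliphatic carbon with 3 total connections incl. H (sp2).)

0

The query [CX3] means: C with X3: aliphatic carbon with exactly 3 total connections.
Check the 10 heavy atoms by environment: 8× C (X4) → no; 1× N (X3) → no; 1× O (X2) → no.
No environment satisfies the query, so 0 matching atoms.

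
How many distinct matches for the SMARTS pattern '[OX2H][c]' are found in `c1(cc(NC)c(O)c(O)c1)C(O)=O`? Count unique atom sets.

2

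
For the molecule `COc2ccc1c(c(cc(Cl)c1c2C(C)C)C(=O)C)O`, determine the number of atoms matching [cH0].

7

Check the 20 heavy atoms by environment: 7× c (aromatic, H0) → match; 3× c (aromatic, H1) → no; 1× C (H0) → no; 2× O (H0) → no; 4× C (H3) → no; 1× C (H1) → no; 1× Cl (H0) → no; 1× O (H1) → no.
That gives 7 matching atoms.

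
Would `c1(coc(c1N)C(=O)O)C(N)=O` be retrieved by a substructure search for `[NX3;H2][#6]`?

Yes

The pattern [NX3;H2][#6] describes a trivalent nitrogen with two H attached to carbon — a primary amine.
The molecule carries a primary amino group (-NH2), whose atoms satisfy every constraint of the query, so the pattern matches.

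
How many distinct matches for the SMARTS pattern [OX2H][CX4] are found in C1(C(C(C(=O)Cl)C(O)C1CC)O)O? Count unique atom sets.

3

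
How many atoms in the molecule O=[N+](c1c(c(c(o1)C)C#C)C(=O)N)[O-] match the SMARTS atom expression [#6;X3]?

The query [#6;X3] means: any carbon (aromatic or not) with three total connections.
Check the 14 heavy atoms by environment: 1× o (aromatic, X2) → no; 4× c (aromatic, X3) → match; 2× C (X2) → no; 1× C (X3) → match; 2× O (X1) → no; 1× N (X3) → no; 1× C (X4) → no; 1× N (charge +1, X3) → no; 1× O (charge -1, X1) → no.
Summing the matching environments: 4 + 1 = 5 matching atoms.

5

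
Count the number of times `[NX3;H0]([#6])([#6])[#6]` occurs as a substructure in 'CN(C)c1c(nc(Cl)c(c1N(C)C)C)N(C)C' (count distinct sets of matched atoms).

3

[NX3;H0]([#6])([#6])[#6] is the SMARTS for a tertiary amine: a trivalent nitrogen with no H, bonded to three carbons.
The molecule carries 3 separate instances of a dimethylamino group (-N(CH3)2) meeting every constraint; each maps to a distinct set of atoms, giving 3 matches.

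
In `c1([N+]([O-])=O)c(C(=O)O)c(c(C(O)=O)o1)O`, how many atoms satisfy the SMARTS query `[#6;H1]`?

0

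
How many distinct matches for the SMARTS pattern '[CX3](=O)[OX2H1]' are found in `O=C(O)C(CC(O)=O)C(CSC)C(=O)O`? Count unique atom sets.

[CX3](=O)[OX2H1] is the SMARTS for a carboxylic acid: an sp2 carbon double-bonded to O and single-bonded to an -OH oxygen.
The molecule carries 3 separate instances of a carboxylic acid group (-C(=O)OH) meeting every constraint; each maps to a distinct set of atoms, giving 3 matches.

3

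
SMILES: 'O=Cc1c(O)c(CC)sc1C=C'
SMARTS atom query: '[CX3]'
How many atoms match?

3

The query [CX3] means: C with X3: aliphatic carbon with exactly 3 total connections.
Check the 12 heavy atoms by environment: 1× s (aromatic, X2) → no; 4× c (aromatic, X3) → no; 2× C (X4) → no; 3× C (X3) → match; 1× O (X1) → no; 1× O (X2) → no.
That gives 3 matching atoms.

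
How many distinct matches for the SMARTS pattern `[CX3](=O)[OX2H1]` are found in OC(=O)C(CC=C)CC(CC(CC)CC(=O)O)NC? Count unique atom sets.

2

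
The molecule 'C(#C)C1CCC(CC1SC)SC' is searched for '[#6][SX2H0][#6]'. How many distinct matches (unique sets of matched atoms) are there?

[#6][SX2H0][#6] is the SMARTS for a thioether: an aliphatic sulfur bridging two carbons with no H on the sulfur.
The molecule carries 2 separate instances of a methylthio ether (-SCH3) meeting every constraint; each maps to a distinct set of atoms, giving 2 matches.

2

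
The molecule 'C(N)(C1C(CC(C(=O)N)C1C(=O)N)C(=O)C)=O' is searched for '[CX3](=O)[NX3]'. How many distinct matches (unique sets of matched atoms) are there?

[CX3](=O)[NX3] is the SMARTS for an amide: a carbonyl carbon bonded to a trivalent nitrogen.
The molecule carries 3 separate instances of a primary amide (-C(=O)NH2) meeting every constraint; each maps to a distinct set of atoms, giving 3 matches.

3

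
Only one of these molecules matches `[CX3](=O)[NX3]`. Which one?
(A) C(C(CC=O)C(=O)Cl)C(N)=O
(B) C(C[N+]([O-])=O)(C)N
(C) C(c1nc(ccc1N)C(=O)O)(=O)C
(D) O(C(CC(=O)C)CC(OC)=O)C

[CX3](=O)[NX3] describes a carbonyl carbon bonded to a trivalent nitrogen (an amide).
(A) contains a primary amide (-C(=O)NH2), which satisfies every atom and bond constraint.
(B) has a primary amino group (-NH2) but the -NH2 is not attached to a carbonyl carbon.
(C) has a carboxylic acid group (-C(=O)OH) but the carbonyl is bonded to O, not to an NX3 nitrogen.
(D) has a methyl-ester group (-C(=O)OCH3) but the carbonyl is bonded to O, not to an NX3 nitrogen.
So the answer is (A).

A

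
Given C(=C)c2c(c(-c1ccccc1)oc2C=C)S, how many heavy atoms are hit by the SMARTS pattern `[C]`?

The query [C] means: uppercase C matches aliphatic (non-aromatic) carbon only.
Check the 16 heavy atoms by environment: 1× o (aromatic) → no; 10× c (aromatic) → no; 1× S → no; 4× C → match.
That gives 4 matching atoms.

4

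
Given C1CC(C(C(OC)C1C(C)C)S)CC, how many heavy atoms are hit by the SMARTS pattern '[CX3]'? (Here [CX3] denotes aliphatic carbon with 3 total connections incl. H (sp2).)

Check the 14 heavy atoms by environment: 12× C (X4) → no; 1× S (X2) → no; 1× O (X2) → no.
No environment satisfies the query, so 0 matching atoms.

0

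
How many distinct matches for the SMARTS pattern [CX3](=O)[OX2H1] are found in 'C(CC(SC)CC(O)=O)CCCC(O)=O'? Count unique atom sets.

[CX3](=O)[OX2H1] is the SMARTS for a carboxylic acid: an sp2 carbon double-bonded to O and single-bonded to an -OH oxygen.
The molecule carries 2 separate instances of a carboxylic acid group (-C(=O)OH) meeting every constraint; each maps to a distinct set of atoms, giving 2 matches.

2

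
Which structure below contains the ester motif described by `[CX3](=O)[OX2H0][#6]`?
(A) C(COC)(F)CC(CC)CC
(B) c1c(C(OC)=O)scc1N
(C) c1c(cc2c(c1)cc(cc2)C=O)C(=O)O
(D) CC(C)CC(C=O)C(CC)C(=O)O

[CX3](=O)[OX2H0][#6] describes a carbonyl carbon bonded to an oxygen that is itself bonded to carbon (no H on that O) (an ester).
(A) has a methoxy ether (-OCH3) but the ether oxygen is not adjacent to a C=O carbon.
(B) contains a methyl-ester group (-C(=O)OCH3), which satisfies every atom and bond constraint.
(C) has a carboxylic acid group (-C(=O)OH) but the singly-bonded O carries H (OX2H1, not H0).
(D) has a carboxylic acid group (-C(=O)OH) but the singly-bonded O carries H (OX2H1, not H0).
So the answer is (B).

B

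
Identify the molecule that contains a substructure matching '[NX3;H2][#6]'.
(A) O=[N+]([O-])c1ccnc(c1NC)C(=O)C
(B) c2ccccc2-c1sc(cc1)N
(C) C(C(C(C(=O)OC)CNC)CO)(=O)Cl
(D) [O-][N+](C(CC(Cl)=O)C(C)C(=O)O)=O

B

[NX3;H2][#6] describes a trivalent nitrogen with two H attached to carbon (a primary amine).
(A) has an N-methylamino group (-NHCH3) but the nitrogen bears two carbons and only one H (H1), not H2.
(B) contains a primary amino group (-NH2), which satisfies every atom and bond constraint.
(C) has an N-methylamino group (-NHCH3) but the nitrogen bears two carbons and only one H (H1), not H2.
(D) has a nitro group (-[N+](=O)[O-]) but the nitrogen is [N+] with no H, not NX3H2.
So the answer is (B).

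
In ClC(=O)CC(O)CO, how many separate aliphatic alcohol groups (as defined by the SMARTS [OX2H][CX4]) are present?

2

[OX2H][CX4] is the SMARTS for an aliphatic alcohol: a hydroxyl oxygen bound to an sp3 (X4) carbon.
The molecule carries 2 separate instances of a hydroxyl group (-OH) meeting every constraint; each maps to a distinct set of atoms, giving 2 matches.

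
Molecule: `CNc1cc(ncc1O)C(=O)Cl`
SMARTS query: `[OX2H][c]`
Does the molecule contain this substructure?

Yes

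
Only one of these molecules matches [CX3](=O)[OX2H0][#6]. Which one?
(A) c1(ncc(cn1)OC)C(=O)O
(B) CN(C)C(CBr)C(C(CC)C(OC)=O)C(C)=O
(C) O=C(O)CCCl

B

[CX3](=O)[OX2H0][#6] describes a carbonyl carbon bonded to an oxygen that is itself bonded to carbon (no H on that O) (an ester).
(A) has a methoxy ether (-OCH3) but the ether oxygen is not adjacent to a C=O carbon.
(B) contains a methyl-ester group (-C(=O)OCH3), which satisfies every atom and bond constraint.
(C) has a carboxylic acid group (-C(=O)OH) but the singly-bonded O carries H (OX2H1, not H0).
So the answer is (B).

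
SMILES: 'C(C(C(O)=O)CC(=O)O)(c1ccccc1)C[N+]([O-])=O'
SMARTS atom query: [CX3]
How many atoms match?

2

The query [CX3] means: C with X3: aliphatic carbon with exactly 3 total connections.
Check the 19 heavy atoms by environment: 4× C (X4) → no; 2× C (X3) → match; 3× O (X1) → no; 2× O (X2) → no; 1× N (charge +1, X3) → no; 1× O (charge -1, X1) → no; 6× c (aromatic, X3) → no.
That gives 2 matching atoms.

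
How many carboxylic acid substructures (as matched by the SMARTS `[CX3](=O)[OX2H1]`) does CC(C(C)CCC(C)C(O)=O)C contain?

1

[CX3](=O)[OX2H1] is the SMARTS for a carboxylic acid: an sp2 carbon double-bonded to O and single-bonded to an -OH oxygen.
Exactly one fragment in the molecule meets all constraints, giving 1 match.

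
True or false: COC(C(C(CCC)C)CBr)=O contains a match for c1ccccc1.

The pattern c1ccccc1 describes six aromatic carbons in a ring — a benzene ring.
The closest candidate here is a methyl group (-CH3), but no six-membered all-carbon aromatic ring is present. No other fragment satisfies the full query, so there is no match.

False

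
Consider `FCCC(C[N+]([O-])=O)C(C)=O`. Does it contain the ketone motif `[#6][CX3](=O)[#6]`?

Yes

The pattern [#6][CX3](=O)[#6] describes a carbonyl carbon (no H) flanked by two carbons — a ketone.
The molecule carries an acetyl/ketone group (-C(=O)CH3), whose atoms satisfy every constraint of the query, so the pattern matches.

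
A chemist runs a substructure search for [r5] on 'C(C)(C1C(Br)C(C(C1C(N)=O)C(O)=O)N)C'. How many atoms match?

5

The query [r5] means: r5 matches atoms in a five-membered ring.
Check the 16 heavy atoms by environment: 5× C (in 5-ring) → match; 5× C (acyclic) → no; 3× O (acyclic) → no; 2× N (acyclic) → no; 1× Br (acyclic) → no.
That gives 5 matching atoms.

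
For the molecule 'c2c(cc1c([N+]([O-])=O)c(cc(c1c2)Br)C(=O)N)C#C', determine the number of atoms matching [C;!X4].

3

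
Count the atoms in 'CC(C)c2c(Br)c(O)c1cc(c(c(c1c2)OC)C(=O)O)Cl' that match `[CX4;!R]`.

The query [CX4;!R] means: aliphatic carbon with four total connections, not in a ring.
Check the 21 heavy atoms by environment: 10× c (aromatic, X3, in 6-ring) → no; 1× Cl (X1, acyclic) → no; 1× Br (X1, acyclic) → no; 1× C (X3, acyclic) → no; 1× O (X1, acyclic) → no; 3× O (X2, acyclic) → no; 4× C (X4, acyclic) → match.
That gives 4 matching atoms.

4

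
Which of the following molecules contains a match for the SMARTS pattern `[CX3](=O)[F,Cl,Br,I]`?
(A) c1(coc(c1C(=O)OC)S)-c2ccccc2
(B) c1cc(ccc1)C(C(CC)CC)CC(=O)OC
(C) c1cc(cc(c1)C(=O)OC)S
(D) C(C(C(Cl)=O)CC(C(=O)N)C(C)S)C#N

[CX3](=O)[F,Cl,Br,I] describes a carbonyl carbon bonded to a halogen (an acyl halide).
(A) has a methyl-ester group (-C(=O)OCH3) but the carbonyl is bonded to -O-C, not to a halogen.
(B) has a methyl-ester group (-C(=O)OCH3) but the carbonyl is bonded to -O-C, not to a halogen.
(C) has a methyl-ester group (-C(=O)OCH3) but the carbonyl is bonded to -O-C, not to a halogen.
(D) contains an acyl chloride (-C(=O)Cl), which satisfies every atom and bond constraint.
So the answer is (D).

D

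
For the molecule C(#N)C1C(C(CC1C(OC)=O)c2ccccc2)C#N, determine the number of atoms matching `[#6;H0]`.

4

Check the 19 heavy atoms by environment: 4× C (H1) → no; 1× C (H2) → no; 3× C (H0) → match; 2× O (H0) → no; 1× C (H3) → no; 1× c (aromatic, H0) → match; 5× c (aromatic, H1) → no; 2× N (H0) → no.
Summing the matching environments: 3 + 1 = 4 matching atoms.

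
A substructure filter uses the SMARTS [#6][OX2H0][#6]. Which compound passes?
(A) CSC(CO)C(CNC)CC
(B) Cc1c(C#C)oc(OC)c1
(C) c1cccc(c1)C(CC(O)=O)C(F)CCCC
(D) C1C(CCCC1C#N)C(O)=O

[#6][OX2H0][#6] describes an aliphatic oxygen bridging two carbons with no H on the oxygen (an ether).
(A) has a hydroxyl group (-OH) but the oxygen has H1, not H0 bridging two carbons.
(B) contains a methoxy ether (-OCH3), which satisfies every atom and bond constraint.
(C) has a carboxylic acid group (-C(=O)OH) but the -OH oxygen has H1; the =O is OX1, not OX2.
(D) has a carboxylic acid group (-C(=O)OH) but the -OH oxygen has H1; the =O is OX1, not OX2.
So the answer is (B).

B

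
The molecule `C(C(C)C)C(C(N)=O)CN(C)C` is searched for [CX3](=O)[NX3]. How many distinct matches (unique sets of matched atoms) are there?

[CX3](=O)[NX3] is the SMARTS for an amide: a carbonyl carbon bonded to a trivalent nitrogen.
Exactly one fragment in the molecule meets all constraints, giving 1 match.

1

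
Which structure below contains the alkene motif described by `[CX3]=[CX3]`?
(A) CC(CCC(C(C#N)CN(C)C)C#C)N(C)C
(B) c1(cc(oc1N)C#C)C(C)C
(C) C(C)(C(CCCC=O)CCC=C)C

C

[CX3]=[CX3] describes a non-aromatic C=C double bond between two sp2 carbons (an alkene).
(A) has an ethynyl group (-C#CH) but the C-C bond is a triple bond, not a double bond.
(B) has an ethynyl group (-C#CH) but the C-C bond is a triple bond, not a double bond.
(C) contains a vinyl group (-CH=CH2), which satisfies every atom and bond constraint.
So the answer is (C).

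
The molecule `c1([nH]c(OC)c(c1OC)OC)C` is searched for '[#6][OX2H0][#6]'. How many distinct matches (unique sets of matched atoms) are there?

[#6][OX2H0][#6] is the SMARTS for an ether: an aliphatic oxygen bridging two carbons with no H on the oxygen.
The molecule carries 3 separate instances of a methoxy ether (-OCH3) meeting every constraint; each maps to a distinct set of atoms, giving 3 matches.

3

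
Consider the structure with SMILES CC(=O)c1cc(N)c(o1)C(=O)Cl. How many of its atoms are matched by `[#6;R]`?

The query [#6;R] means: carbon that is part of a ring.
Check the 12 heavy atoms by environment: 1× o (aromatic, in 5-ring) → no; 4× c (aromatic, in 5-ring) → match; 1× N (acyclic) → no; 3× C (acyclic) → no; 2× O (acyclic) → no; 1× Cl (acyclic) → no.
That gives 4 matching atoms.

4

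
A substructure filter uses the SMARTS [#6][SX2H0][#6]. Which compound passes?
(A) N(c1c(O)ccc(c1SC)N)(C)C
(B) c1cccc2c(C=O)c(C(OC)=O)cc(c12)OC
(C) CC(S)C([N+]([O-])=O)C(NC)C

A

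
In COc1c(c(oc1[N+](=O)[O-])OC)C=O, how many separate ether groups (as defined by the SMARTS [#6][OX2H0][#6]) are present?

2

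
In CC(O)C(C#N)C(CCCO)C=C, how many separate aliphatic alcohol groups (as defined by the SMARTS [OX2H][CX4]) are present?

2

[OX2H][CX4] is the SMARTS for an aliphatic alcohol: a hydroxyl oxygen bound to an sp3 (X4) carbon.
The molecule carries 2 separate instances of a hydroxyl group (-OH) meeting every constraint; each maps to a distinct set of atoms, giving 2 matches.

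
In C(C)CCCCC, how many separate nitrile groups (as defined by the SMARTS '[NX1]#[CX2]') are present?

[NX1]#[CX2] is the SMARTS for a nitrile: a nitrogen triple-bonded to a two-connected carbon.
No fragment in the molecule satisfies every constraint, giving 0 matches.

0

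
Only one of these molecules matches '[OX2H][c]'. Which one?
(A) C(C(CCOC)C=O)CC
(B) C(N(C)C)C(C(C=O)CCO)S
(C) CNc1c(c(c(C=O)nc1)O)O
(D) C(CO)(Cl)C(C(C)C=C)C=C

[OX2H][c] describes a hydroxyl oxygen attached to an aromatic carbon (a phenol).
(A) has a methoxy ether (-OCH3) but the oxygen has H0, not H1.
(B) has a hydroxyl group (-OH) but the -OH is on an aliphatic carbon, not an aromatic c.
(C) contains a hydroxyl group (-OH), which satisfies every atom and bond constraint.
(D) has a hydroxyl group (-OH) but the -OH is on an aliphatic carbon, not an aromatic c.
So the answer is (C).

C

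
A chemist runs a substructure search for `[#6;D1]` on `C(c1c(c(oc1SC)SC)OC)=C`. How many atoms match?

4

The query [#6;D1] means: carbon bonded to exactly one heavy atom.
Check the 13 heavy atoms by environment: 1× o (aromatic, D2) → no; 4× c (aromatic, D3) → no; 1× C (D2) → no; 4× C (D1) → match; 2× S (D2) → no; 1× O (D2) → no.
That gives 4 matching atoms.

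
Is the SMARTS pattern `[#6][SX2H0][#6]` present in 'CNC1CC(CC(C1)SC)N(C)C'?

Yes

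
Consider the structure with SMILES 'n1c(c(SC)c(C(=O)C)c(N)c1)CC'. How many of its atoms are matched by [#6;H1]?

The query [#6;H1] means: any carbon bearing exactly one hydrogen.
Check the 14 heavy atoms by environment: 1× n (aromatic, H0) → no; 1× c (aromatic, H1) → match; 4× c (aromatic, H0) → no; 1× C (H0) → no; 1× O (H0) → no; 3× C (H3) → no; 1× S (H0) → no; 1× N (H2) → no; 1× C (H2) → no.
That gives 1 matching atom.

1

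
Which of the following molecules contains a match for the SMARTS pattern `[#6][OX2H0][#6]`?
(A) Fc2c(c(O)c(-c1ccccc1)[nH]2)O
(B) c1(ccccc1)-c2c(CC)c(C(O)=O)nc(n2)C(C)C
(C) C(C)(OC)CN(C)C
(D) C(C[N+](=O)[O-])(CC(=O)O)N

C

[#6][OX2H0][#6] describes an aliphatic oxygen bridging two carbons with no H on the oxygen (an ether).
(A) has a hydroxyl group (-OH) but the oxygen has H1, not H0 bridging two carbons.
(B) has a carboxylic acid group (-C(=O)OH) but the -OH oxygen has H1; the =O is OX1, not OX2.
(C) contains a methoxy ether (-OCH3), which satisfies every atom and bond constraint.
(D) has a carboxylic acid group (-C(=O)OH) but the -OH oxygen has H1; the =O is OX1, not OX2.
So the answer is (C).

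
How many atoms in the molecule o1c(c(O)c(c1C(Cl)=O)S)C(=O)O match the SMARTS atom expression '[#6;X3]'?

6

The query [#6;X3] means: any carbon (aromatic or not) with three total connections.
Check the 13 heavy atoms by environment: 1× o (aromatic, X2) → no; 4× c (aromatic, X3) → match; 2× O (X2) → no; 2× C (X3) → match; 2× O (X1) → no; 1× Cl (X1) → no; 1× S (X2) → no.
Summing the matching environments: 4 + 2 = 6 matching atoms.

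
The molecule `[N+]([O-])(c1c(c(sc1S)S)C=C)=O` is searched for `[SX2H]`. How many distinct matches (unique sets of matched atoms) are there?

2

[SX2H] is the SMARTS for a thiol: an aliphatic sulfur with two connections, one being H.
The molecule carries 2 separate instances of a thiol (-SH) meeting every constraint; each maps to a distinct set of atoms, giving 2 matches.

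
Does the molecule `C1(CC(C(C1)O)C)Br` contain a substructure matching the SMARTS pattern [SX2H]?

No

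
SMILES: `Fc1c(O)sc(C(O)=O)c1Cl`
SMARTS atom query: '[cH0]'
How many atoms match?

4

The query [cH0] means: aromatic carbon with no attached hydrogen (substituted or ring-fusion).
Check the 11 heavy atoms by environment: 1× s (aromatic, H0) → no; 4× c (aromatic, H0) → match; 1× C (H0) → no; 1× O (H0) → no; 2× O (H1) → no; 1× F (H0) → no; 1× Cl (H0) → no.
That gives 4 matching atoms.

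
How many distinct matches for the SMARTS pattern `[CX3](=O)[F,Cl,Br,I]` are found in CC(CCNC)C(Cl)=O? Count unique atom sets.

1

[CX3](=O)[F,Cl,Br,I] is the SMARTS for an acyl halide: a carbonyl carbon bonded to a halogen.
Exactly one fragment in the molecule meets all constraints, giving 1 match.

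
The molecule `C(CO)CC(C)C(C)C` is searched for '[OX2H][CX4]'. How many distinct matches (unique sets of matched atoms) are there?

[OX2H][CX4] is the SMARTS for an aliphatic alcohol: a hydroxyl oxygen bound to an sp3 (X4) carbon.
Exactly one fragment in the molecule meets all constraints, giving 1 match.

1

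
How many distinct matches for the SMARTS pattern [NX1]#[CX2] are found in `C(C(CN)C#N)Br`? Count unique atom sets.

1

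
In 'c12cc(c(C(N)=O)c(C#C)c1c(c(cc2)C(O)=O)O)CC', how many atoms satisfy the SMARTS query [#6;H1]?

4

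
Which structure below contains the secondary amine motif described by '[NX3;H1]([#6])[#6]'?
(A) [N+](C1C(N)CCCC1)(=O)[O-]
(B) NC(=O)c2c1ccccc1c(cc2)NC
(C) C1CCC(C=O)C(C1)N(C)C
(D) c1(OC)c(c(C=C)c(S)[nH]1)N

B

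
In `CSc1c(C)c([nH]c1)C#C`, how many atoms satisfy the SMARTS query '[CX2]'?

2

The query [CX2] means: C with X2: aliphatic carbon with exactly 2 total connections.
Check the 10 heavy atoms by environment: 1× n (aromatic, X3) → no; 4× c (aromatic, X3) → no; 2× C (X4) → no; 1× S (X2) → no; 2× C (X2) → match.
That gives 2 matching atoms.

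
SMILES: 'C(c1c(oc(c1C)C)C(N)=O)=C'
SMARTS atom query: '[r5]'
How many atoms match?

Check the 12 heavy atoms by environment: 1× o (aromatic, in 5-ring) → match; 4× c (aromatic, in 5-ring) → match; 5× C (acyclic) → no; 1× O (acyclic) → no; 1× N (acyclic) → no.
Summing the matching environments: 1 + 4 = 5 matching atoms.

5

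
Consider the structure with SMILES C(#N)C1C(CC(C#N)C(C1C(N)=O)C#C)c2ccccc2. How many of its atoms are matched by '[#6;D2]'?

9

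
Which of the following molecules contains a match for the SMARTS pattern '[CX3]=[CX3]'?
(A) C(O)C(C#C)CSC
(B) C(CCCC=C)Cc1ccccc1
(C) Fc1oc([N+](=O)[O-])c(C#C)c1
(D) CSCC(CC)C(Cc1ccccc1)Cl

B

[CX3]=[CX3] describes a non-aromatic C=C double bond between two sp2 carbons (an alkene).
(A) has an ethynyl group (-C#CH) but the C-C bond is a triple bond, not a double bond.
(B) contains a vinyl group (-CH=CH2), which satisfies every atom and bond constraint.
(C) has an ethynyl group (-C#CH) but the C-C bond is a triple bond, not a double bond.
(D) has an ethyl group (-CH2CH3) but its C-C bond is a single bond between CX4 carbons, not CX3=CX3.
So the answer is (B).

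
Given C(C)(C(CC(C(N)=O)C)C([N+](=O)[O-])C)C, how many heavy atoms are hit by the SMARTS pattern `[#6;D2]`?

The query [#6;D2] means: any carbon bonded to exactly two heavy atoms.
Check the 15 heavy atoms by environment: 4× C (D1) → no; 5× C (D3) → no; 1× C (D2) → match; 1× N (charge +1, D3) → no; 1× O (charge -1, D1) → no; 2× O (D1) → no; 1× N (D1) → no.
That gives 1 matching atom.

1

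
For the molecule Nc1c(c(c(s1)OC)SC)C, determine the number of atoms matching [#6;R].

4

The query [#6;R] means: carbon that is part of a ring.
Check the 11 heavy atoms by environment: 1× s (aromatic, in 5-ring) → no; 4× c (aromatic, in 5-ring) → match; 3× C (acyclic) → no; 1× N (acyclic) → no; 1× O (acyclic) → no; 1× S (acyclic) → no.
That gives 4 matching atoms.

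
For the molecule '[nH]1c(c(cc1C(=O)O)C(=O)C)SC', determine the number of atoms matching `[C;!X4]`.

2

The query [C;!X4] means: aliphatic carbon that does not have four total connections.
Check the 13 heavy atoms by environment: 1× n (aromatic, X3) → no; 4× c (aromatic, X3) → no; 2× C (X3) → match; 2× O (X1) → no; 2× C (X4) → no; 1× S (X2) → no; 1× O (X2) → no.
That gives 2 matching atoms.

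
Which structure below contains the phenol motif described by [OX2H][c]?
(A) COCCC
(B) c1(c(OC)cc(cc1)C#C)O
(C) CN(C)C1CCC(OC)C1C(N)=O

B

[OX2H][c] describes a hydroxyl oxygen attached to an aromatic carbon (a phenol).
(A) has a methoxy ether (-OCH3) but the oxygen has H0, not H1.
(B) contains a hydroxyl group (-OH), which satisfies every atom and bond constraint.
(C) has a methoxy ether (-OCH3) but the oxygen has H0, not H1.
So the answer is (B).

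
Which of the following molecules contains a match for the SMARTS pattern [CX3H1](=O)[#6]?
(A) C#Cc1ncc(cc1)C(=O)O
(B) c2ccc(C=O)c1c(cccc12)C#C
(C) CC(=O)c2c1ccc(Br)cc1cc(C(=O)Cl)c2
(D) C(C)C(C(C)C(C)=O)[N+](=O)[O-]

B

[CX3H1](=O)[#6] describes an sp2 carbon with one H, double-bonded to O and single-bonded to carbon (an aldehyde).
(A) has a carboxylic acid group (-C(=O)OH) but the carbonyl carbon has H0 and is bonded to O, not H1.
(B) contains an aldehyde (-CHO), which satisfies every atom and bond constraint.
(C) has an acetyl/ketone group (-C(=O)CH3) but the carbonyl carbon has H0 (two carbon neighbours), not H1.
(D) has an acetyl/ketone group (-C(=O)CH3) but the carbonyl carbon has H0 (two carbon neighbours), not H1.
So the answer is (B).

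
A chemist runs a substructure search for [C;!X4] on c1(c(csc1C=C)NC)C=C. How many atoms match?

4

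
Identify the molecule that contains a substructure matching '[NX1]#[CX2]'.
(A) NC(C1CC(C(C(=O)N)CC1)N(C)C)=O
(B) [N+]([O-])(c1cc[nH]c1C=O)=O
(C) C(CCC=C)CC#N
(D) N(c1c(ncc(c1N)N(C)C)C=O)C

C

[NX1]#[CX2] describes a nitrogen triple-bonded to a two-connected carbon (a nitrile).
(A) has a primary amide (-C(=O)NH2) but the nitrogen is NX3, not NX1.
(B) has a nitro group (-[N+](=O)[O-]) but there is no C#N triple bond.
(C) contains a nitrile (-C#N), which satisfies every atom and bond constraint.
(D) has a primary amino group (-NH2) but the nitrogen is NX3 (three connections), not NX1 triple-bonded.
So the answer is (C).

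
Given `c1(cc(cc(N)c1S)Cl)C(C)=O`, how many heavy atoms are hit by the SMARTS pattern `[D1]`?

Check the 12 heavy atoms by environment: 4× c (aromatic, D3) → no; 2× c (aromatic, D2) → no; 1× S (D1) → match; 1× N (D1) → match; 1× Cl (D1) → match; 1× C (D3) → no; 1× O (D1) → match; 1× C (D1) → match.
Summing the matching environments: 1 + 1 + 1 + 1 + 1 = 5 matching atoms.

5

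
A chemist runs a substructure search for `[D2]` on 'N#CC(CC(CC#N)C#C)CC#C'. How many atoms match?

Check the 13 heavy atoms by environment: 7× C (D2) → match; 2× C (D3) → no; 2× N (D1) → no; 2× C (D1) → no.
That gives 7 matching atoms.

7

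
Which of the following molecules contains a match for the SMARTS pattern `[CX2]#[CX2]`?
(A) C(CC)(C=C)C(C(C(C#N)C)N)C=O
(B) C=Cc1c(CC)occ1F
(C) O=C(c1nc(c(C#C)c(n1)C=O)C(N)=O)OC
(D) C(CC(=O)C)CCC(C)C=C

[CX2]#[CX2] describes a carbon-carbon triple bond (an alkyne).
(A) has a vinyl group (-CH=CH2) but the C=C is a double bond; both carbons are CX3, not CX2.
(B) has a vinyl group (-CH=CH2) but the C=C is a double bond; both carbons are CX3, not CX2.
(C) contains an ethynyl group (-C#CH), which satisfies every atom and bond constraint.
(D) has a vinyl group (-CH=CH2) but the C=C is a double bond; both carbons are CX3, not CX2.
So the answer is (C).

C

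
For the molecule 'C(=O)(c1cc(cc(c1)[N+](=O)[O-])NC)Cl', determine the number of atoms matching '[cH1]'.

3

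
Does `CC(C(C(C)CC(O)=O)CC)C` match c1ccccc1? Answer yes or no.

No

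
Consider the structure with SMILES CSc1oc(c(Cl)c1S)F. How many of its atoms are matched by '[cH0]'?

4

The query [cH0] means: aromatic carbon with no attached hydrogen (substituted or ring-fusion).
Check the 10 heavy atoms by environment: 1× o (aromatic, H0) → no; 4× c (aromatic, H0) → match; 1× Cl (H0) → no; 1× S (H0) → no; 1× C (H3) → no; 1× S (H1) → no; 1× F (H0) → no.
That gives 4 matching atoms.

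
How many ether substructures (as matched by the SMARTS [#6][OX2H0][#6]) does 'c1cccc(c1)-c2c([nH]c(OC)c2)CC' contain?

1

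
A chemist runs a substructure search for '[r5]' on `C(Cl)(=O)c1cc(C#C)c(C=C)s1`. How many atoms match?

5

The query [r5] means: r5 matches atoms in a five-membered ring.
Check the 12 heavy atoms by environment: 1× s (aromatic, in 5-ring) → match; 4× c (aromatic, in 5-ring) → match; 5× C (acyclic) → no; 1× O (acyclic) → no; 1× Cl (acyclic) → no.
Summing the matching environments: 1 + 4 = 5 matching atoms.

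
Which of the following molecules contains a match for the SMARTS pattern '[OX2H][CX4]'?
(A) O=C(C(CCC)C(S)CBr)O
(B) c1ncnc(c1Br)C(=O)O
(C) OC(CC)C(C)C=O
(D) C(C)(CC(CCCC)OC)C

[OX2H][CX4] describes a hydroxyl oxygen bound to an sp3 (X4) carbon (an aliphatic alcohol).
(A) has a carboxylic acid group (-C(=O)OH) but the -OH is on a CX3 carbonyl carbon, not a CX4 carbon.
(B) has a carboxylic acid group (-C(=O)OH) but the -OH is on a CX3 carbonyl carbon, not a CX4 carbon.
(C) contains a hydroxyl group (-OH), which satisfies every atom and bond constraint.
(D) has a methoxy ether (-OCH3) but the oxygen has H0 (ether), not H1.
So the answer is (C).

C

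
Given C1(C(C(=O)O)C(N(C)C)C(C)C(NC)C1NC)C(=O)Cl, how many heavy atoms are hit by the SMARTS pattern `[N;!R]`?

3

Check the 20 heavy atoms by environment: 6× C (in 6-ring) → no; 3× N (acyclic) → match; 7× C (acyclic) → no; 3× O (acyclic) → no; 1× Cl (acyclic) → no.
That gives 3 matching atoms.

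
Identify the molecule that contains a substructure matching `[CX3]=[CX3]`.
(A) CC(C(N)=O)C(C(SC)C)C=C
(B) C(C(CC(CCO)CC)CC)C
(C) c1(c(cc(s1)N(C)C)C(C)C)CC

[CX3]=[CX3] describes a non-aromatic C=C double bond between two sp2 carbons (an alkene).
(A) contains a vinyl group (-CH=CH2), which satisfies every atom and bond constraint.
(B) has an ethyl group (-CH2CH3) but its C-C bond is a single bond between CX4 carbons, not CX3=CX3.
(C) has an ethyl group (-CH2CH3) but its C-C bond is a single bond between CX4 carbons, not CX3=CX3.
So the answer is (A).

A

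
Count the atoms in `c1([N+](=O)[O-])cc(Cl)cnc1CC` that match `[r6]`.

6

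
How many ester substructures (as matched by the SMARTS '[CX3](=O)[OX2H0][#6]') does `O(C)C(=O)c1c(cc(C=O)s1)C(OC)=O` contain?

2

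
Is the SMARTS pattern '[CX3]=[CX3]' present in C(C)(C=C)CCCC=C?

Yes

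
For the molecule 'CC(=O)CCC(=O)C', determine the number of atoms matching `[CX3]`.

2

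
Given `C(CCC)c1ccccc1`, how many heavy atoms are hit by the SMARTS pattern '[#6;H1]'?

5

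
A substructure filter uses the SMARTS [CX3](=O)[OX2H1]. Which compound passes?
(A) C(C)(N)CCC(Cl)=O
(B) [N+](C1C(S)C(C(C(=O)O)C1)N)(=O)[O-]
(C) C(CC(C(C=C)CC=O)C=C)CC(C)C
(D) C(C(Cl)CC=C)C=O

B

[CX3](=O)[OX2H1] describes an sp2 carbon double-bonded to O and single-bonded to an -OH oxygen (a carboxylic acid).
(A) has an acyl chloride (-C(=O)Cl) but the carbonyl is bonded to Cl, not to an -OH oxygen.
(B) contains a carboxylic acid group (-C(=O)OH), which satisfies every atom and bond constraint.
(C) has an aldehyde (-CHO) but there is no singly-bonded oxygen on the carbonyl carbon.
(D) has an aldehyde (-CHO) but there is no singly-bonded oxygen on the carbonyl carbon.
So the answer is (B).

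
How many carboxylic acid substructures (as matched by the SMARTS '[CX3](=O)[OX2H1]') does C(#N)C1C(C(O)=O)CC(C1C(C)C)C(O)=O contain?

2

[CX3](=O)[OX2H1] is the SMARTS for a carboxylic acid: an sp2 carbon double-bonded to O and single-bonded to an -OH oxygen.
The molecule carries 2 separate instances of a carboxylic acid group (-C(=O)OH) meeting every constraint; each maps to a distinct set of atoms, giving 2 matches.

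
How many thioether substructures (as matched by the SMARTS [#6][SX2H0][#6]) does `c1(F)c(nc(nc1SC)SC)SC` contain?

3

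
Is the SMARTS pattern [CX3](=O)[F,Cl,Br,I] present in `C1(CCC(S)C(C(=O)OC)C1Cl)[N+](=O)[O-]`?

No

The pattern [CX3](=O)[F,Cl,Br,I] describes a carbonyl carbon bonded to a halogen — an acyl halide.
The closest candidate here is a methyl-ester group (-C(=O)OCH3), but the carbonyl is bonded to -O-C, not to a halogen. No other fragment satisfies the full query, so there is no match.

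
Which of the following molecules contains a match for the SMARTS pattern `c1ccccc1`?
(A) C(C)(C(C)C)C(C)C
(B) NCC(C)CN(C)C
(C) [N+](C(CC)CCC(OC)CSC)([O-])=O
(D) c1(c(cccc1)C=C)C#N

D

c1ccccc1 describes six aromatic carbons in a ring (a benzene ring).
(A) has a methyl group (-CH3) but no six-membered all-carbon aromatic ring is present.
(B) has a methyl group (-CH3) but no six-membered all-carbon aromatic ring is present.
(C) has a methyl group (-CH3) but no six-membered all-carbon aromatic ring is present.
(D) contains the required atom environment, so the pattern matches.
So the answer is (D).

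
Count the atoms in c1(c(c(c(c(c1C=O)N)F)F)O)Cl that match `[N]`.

1

Check the 13 heavy atoms by environment: 6× c (aromatic) → no; 2× O → no; 1× C → no; 2× F → no; 1× Cl → no; 1× N → match.
That gives 1 matching atom.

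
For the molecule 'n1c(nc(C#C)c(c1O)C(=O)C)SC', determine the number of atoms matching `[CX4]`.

The query [CX4] means: C with X4: aliphatic carbon with exactly 4 total connections (bonds + H).
Check the 14 heavy atoms by environment: 2× n (aromatic, X2) → no; 4× c (aromatic, X3) → no; 1× C (X3) → no; 1× O (X1) → no; 2× C (X4) → match; 2× C (X2) → no; 1× S (X2) → no; 1× O (X2) → no.
That gives 2 matching atoms.

2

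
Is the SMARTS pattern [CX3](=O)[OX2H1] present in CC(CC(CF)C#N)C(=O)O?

Yes

The pattern [CX3](=O)[OX2H1] describes an sp2 carbon double-bonded to O and single-bonded to an -OH oxygen — a carboxylic acid.
The molecule carries a carboxylic acid group (-C(=O)OH), whose atoms satisfy every constraint of the query, so the pattern matches.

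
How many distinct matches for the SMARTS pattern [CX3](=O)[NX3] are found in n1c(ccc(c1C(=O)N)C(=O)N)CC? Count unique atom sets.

2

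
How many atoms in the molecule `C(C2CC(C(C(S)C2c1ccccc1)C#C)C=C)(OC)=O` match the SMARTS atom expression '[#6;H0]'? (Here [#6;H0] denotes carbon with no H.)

3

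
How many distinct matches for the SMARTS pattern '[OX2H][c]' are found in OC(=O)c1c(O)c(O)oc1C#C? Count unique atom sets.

2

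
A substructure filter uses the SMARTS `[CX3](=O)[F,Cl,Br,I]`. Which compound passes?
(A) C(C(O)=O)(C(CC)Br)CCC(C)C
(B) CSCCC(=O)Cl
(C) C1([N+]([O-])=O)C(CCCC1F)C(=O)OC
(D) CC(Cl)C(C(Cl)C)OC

B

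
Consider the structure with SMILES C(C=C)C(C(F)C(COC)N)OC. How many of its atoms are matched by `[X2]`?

2

The query [X2] means: any atom with exactly two total connections (bonds + H).
Check the 13 heavy atoms by environment: 7× C (X4) → no; 1× N (X3) → no; 2× O (X2) → match; 1× F (X1) → no; 2× C (X3) → no.
That gives 2 matching atoms.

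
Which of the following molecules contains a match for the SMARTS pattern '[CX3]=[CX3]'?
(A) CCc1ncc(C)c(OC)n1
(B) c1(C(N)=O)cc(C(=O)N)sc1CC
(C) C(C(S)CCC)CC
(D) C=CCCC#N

[CX3]=[CX3] describes a non-aromatic C=C double bond between two sp2 carbons (an alkene).
(A) has an ethyl group (-CH2CH3) but its C-C bond is a single bond between CX4 carbons, not CX3=CX3.
(B) has an ethyl group (-CH2CH3) but its C-C bond is a single bond between CX4 carbons, not CX3=CX3.
(C) has an ethyl group (-CH2CH3) but its C-C bond is a single bond between CX4 carbons, not CX3=CX3.
(D) contains a vinyl group (-CH=CH2), which satisfies every atom and bond constraint.
So the answer is (D).

D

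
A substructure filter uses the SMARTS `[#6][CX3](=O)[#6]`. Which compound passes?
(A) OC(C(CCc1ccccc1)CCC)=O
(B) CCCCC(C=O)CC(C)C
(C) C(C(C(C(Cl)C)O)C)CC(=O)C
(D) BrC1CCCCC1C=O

C

[#6][CX3](=O)[#6] describes a carbonyl carbon (no H) flanked by two carbons (a ketone).
(A) has a carboxylic acid group (-C(=O)OH) but one neighbour of the carbonyl carbon is O, not C.
(B) has an aldehyde (-CHO) but the carbonyl carbon has H1, so it is not flanked by two carbons.
(C) contains an acetyl/ketone group (-C(=O)CH3), which satisfies every atom and bond constraint.
(D) has an aldehyde (-CHO) but the carbonyl carbon has H1, so it is not flanked by two carbons.
So the answer is (C).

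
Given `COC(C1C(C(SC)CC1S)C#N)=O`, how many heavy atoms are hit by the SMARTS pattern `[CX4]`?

The query [CX4] means: C with X4: aliphatic carbon with exactly 4 total connections (bonds + H).
Check the 14 heavy atoms by environment: 7× C (X4) → match; 1× C (X3) → no; 1× O (X1) → no; 1× O (X2) → no; 2× S (X2) → no; 1× C (X2) → no; 1× N (X1) → no.
That gives 7 matching atoms.

7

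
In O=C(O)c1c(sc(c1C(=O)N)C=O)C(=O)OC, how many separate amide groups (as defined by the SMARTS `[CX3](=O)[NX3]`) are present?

1

[CX3](=O)[NX3] is the SMARTS for an amide: a carbonyl carbon bonded to a trivalent nitrogen.
Exactly one fragment in the molecule meets all constraints, giving 1 match.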